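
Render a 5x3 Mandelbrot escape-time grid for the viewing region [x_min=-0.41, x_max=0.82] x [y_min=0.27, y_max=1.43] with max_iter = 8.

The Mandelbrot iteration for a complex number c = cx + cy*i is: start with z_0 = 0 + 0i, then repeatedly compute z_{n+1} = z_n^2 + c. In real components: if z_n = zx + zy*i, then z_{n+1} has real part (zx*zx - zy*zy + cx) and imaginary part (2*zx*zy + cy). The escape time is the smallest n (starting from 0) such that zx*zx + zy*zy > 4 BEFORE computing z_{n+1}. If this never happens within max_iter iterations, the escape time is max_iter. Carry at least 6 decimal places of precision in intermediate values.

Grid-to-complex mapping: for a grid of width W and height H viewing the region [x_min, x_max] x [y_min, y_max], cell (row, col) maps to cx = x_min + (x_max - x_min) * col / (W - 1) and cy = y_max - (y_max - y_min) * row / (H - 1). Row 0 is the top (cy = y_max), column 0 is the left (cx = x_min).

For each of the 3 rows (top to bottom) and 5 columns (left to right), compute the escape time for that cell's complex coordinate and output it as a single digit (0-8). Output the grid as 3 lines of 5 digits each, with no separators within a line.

(row=0, col=0): c = -0.4100 + 1.4300i → escape time 2
(row=0, col=1): c = -0.1025 + 1.4300i → escape time 2
(row=0, col=2): c = 0.2050 + 1.4300i → escape time 2
(row=0, col=3): c = 0.5125 + 1.4300i → escape time 2
(row=0, col=4): c = 0.8200 + 1.4300i → escape time 2
(row=1, col=0): c = -0.4100 + 0.8500i → escape time 5
(row=1, col=1): c = -0.1025 + 0.8500i → escape time 8
(row=1, col=2): c = 0.2050 + 0.8500i → escape time 5
(row=1, col=3): c = 0.5125 + 0.8500i → escape time 3
(row=1, col=4): c = 0.8200 + 0.8500i → escape time 2
(row=2, col=0): c = -0.4100 + 0.2700i → escape time 8
(row=2, col=1): c = -0.1025 + 0.2700i → escape time 8
(row=2, col=2): c = 0.2050 + 0.2700i → escape time 8
(row=2, col=3): c = 0.5125 + 0.2700i → escape time 5
(row=2, col=4): c = 0.8200 + 0.2700i → escape time 3

Answer: 22222
58532
88853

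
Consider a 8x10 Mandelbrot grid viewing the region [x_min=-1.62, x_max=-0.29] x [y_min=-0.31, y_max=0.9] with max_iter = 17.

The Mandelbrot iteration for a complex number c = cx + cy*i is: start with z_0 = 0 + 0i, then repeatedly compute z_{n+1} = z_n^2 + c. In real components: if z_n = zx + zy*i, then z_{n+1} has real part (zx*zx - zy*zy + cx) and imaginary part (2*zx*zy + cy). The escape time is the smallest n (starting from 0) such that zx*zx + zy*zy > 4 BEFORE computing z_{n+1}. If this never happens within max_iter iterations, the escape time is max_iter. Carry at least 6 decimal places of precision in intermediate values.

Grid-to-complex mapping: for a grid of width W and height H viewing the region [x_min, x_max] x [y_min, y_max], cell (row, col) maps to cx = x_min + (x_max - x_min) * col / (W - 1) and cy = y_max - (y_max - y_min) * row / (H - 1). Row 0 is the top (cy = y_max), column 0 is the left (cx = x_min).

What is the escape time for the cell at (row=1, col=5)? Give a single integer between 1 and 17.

Answer: 4

Derivation:
z_0 = 0 + 0i, c = -0.6700 + 0.7656i
Iter 1: z = -0.6700 + 0.7656i, |z|^2 = 1.0350
Iter 2: z = -0.8072 + -0.2603i, |z|^2 = 0.7193
Iter 3: z = -0.0862 + 1.1858i, |z|^2 = 1.4134
Iter 4: z = -2.0686 + 0.5611i, |z|^2 = 4.5938
Escaped at iteration 4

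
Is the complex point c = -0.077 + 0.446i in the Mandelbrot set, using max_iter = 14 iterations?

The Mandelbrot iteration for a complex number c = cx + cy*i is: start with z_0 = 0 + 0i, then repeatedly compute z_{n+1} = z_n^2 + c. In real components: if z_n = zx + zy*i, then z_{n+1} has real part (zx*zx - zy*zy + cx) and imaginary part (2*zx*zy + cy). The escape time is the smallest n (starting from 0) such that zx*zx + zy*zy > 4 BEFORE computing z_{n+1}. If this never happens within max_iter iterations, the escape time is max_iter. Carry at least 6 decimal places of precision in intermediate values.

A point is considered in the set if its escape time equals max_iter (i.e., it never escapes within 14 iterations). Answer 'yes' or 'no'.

z_0 = 0 + 0i, c = -0.0770 + 0.4460i
Iter 1: z = -0.0770 + 0.4460i, |z|^2 = 0.2048
Iter 2: z = -0.2700 + 0.3773i, |z|^2 = 0.2153
Iter 3: z = -0.1465 + 0.2423i, |z|^2 = 0.0801
Iter 4: z = -0.1142 + 0.3750i, |z|^2 = 0.1537
Iter 5: z = -0.2046 + 0.3603i, |z|^2 = 0.1717
Iter 6: z = -0.1650 + 0.2986i, |z|^2 = 0.1164
Iter 7: z = -0.1389 + 0.3475i, |z|^2 = 0.1401
Iter 8: z = -0.1785 + 0.3494i, |z|^2 = 0.1540
Iter 9: z = -0.1673 + 0.3213i, |z|^2 = 0.1312
Iter 10: z = -0.1522 + 0.3385i, |z|^2 = 0.1378
Iter 11: z = -0.1684 + 0.3429i, |z|^2 = 0.1460
Iter 12: z = -0.1662 + 0.3305i, |z|^2 = 0.1369
Iter 13: z = -0.1586 + 0.3361i, |z|^2 = 0.1381
Did not escape in 14 iterations → in set

Answer: yes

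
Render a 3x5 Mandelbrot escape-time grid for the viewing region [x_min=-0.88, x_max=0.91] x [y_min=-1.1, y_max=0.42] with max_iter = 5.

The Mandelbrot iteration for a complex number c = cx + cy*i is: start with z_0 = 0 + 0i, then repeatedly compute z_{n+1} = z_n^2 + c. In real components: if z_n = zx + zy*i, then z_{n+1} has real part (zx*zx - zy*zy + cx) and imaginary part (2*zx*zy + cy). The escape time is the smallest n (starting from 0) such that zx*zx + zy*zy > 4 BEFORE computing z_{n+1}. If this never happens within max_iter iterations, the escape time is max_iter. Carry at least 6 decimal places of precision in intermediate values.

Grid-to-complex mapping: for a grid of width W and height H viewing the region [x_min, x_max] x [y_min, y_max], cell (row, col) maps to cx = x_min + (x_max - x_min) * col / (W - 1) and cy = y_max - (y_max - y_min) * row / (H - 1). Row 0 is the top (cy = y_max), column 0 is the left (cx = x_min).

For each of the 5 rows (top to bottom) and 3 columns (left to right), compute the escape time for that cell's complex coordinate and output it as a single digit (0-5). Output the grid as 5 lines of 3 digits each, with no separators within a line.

Answer: 553
553
553
452
342

Derivation:
(row=0, col=0): c = -0.8800 + 0.4200i → escape time 5
(row=0, col=1): c = 0.0150 + 0.4200i → escape time 5
(row=0, col=2): c = 0.9100 + 0.4200i → escape time 3
(row=1, col=0): c = -0.8800 + 0.0400i → escape time 5
(row=1, col=1): c = 0.0150 + 0.0400i → escape time 5
(row=1, col=2): c = 0.9100 + 0.0400i → escape time 3
(row=2, col=0): c = -0.8800 + -0.3400i → escape time 5
(row=2, col=1): c = 0.0150 + -0.3400i → escape time 5
(row=2, col=2): c = 0.9100 + -0.3400i → escape time 3
(row=3, col=0): c = -0.8800 + -0.7200i → escape time 4
(row=3, col=1): c = 0.0150 + -0.7200i → escape time 5
(row=3, col=2): c = 0.9100 + -0.7200i → escape time 2
(row=4, col=0): c = -0.8800 + -1.1000i → escape time 3
(row=4, col=1): c = 0.0150 + -1.1000i → escape time 4
(row=4, col=2): c = 0.9100 + -1.1000i → escape time 2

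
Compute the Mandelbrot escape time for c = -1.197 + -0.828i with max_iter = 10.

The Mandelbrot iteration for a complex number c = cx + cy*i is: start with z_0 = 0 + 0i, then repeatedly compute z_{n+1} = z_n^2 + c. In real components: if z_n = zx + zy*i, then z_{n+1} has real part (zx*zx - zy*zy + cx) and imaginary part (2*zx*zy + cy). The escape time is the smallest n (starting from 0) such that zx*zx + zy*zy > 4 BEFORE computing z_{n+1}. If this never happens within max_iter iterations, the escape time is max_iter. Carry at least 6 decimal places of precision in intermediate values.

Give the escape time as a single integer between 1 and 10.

z_0 = 0 + 0i, c = -1.1970 + -0.8280i
Iter 1: z = -1.1970 + -0.8280i, |z|^2 = 2.1184
Iter 2: z = -0.4498 + 1.1542i, |z|^2 = 1.5345
Iter 3: z = -2.3270 + -1.8663i, |z|^2 = 8.8978
Escaped at iteration 3

Answer: 3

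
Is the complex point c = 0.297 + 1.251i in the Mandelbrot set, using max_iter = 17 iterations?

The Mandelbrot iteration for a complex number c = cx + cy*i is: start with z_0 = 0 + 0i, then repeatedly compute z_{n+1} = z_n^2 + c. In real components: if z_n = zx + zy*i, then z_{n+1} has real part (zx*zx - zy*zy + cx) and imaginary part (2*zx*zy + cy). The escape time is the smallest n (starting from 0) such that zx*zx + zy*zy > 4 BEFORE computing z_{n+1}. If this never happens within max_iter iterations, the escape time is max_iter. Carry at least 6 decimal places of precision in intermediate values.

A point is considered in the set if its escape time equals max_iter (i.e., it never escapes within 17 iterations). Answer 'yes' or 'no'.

Answer: no

Derivation:
z_0 = 0 + 0i, c = 0.2970 + 1.2510i
Iter 1: z = 0.2970 + 1.2510i, |z|^2 = 1.6532
Iter 2: z = -1.1798 + 1.9941i, |z|^2 = 5.3683
Escaped at iteration 2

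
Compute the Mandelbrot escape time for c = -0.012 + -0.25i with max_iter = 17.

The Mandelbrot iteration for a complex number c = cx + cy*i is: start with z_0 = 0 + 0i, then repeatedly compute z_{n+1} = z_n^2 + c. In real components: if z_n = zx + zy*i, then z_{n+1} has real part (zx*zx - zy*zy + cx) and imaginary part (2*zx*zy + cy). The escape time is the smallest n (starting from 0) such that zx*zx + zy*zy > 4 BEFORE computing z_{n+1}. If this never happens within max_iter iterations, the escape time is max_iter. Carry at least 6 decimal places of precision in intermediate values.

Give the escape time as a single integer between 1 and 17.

Answer: 17

Derivation:
z_0 = 0 + 0i, c = -0.0120 + -0.2500i
Iter 1: z = -0.0120 + -0.2500i, |z|^2 = 0.0626
Iter 2: z = -0.0744 + -0.2440i, |z|^2 = 0.0651
Iter 3: z = -0.0660 + -0.2137i, |z|^2 = 0.0500
Iter 4: z = -0.0533 + -0.2218i, |z|^2 = 0.0520
Iter 5: z = -0.0583 + -0.2264i, |z|^2 = 0.0546
Iter 6: z = -0.0598 + -0.2236i, |z|^2 = 0.0536
Iter 7: z = -0.0584 + -0.2232i, |z|^2 = 0.0533
Iter 8: z = -0.0584 + -0.2239i, |z|^2 = 0.0536
Iter 9: z = -0.0587 + -0.2238i, |z|^2 = 0.0536
Iter 10: z = -0.0587 + -0.2237i, |z|^2 = 0.0535
Iter 11: z = -0.0586 + -0.2238i, |z|^2 = 0.0535
Iter 12: z = -0.0586 + -0.2238i, |z|^2 = 0.0535
Iter 13: z = -0.0586 + -0.2238i, |z|^2 = 0.0535
Iter 14: z = -0.0586 + -0.2238i, |z|^2 = 0.0535
Iter 15: z = -0.0586 + -0.2238i, |z|^2 = 0.0535
Iter 16: z = -0.0586 + -0.2238i, |z|^2 = 0.0535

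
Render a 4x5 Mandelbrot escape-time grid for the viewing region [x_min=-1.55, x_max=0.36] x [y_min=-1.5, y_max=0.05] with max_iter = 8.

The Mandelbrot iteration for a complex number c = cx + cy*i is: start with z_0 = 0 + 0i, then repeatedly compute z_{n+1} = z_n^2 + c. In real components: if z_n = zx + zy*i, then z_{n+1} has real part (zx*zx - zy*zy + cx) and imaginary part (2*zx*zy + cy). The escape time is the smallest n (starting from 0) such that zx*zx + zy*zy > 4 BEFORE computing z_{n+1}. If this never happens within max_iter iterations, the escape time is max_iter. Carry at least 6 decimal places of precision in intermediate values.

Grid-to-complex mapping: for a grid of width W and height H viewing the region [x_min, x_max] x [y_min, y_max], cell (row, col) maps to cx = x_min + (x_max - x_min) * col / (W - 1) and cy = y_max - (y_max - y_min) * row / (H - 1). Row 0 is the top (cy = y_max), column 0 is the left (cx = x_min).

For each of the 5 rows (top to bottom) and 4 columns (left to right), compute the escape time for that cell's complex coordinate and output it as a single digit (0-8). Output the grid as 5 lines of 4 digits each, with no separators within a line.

Answer: 8888
4888
3485
2342
1222

Derivation:
(row=0, col=0): c = -1.5500 + 0.0500i → escape time 8
(row=0, col=1): c = -0.9133 + 0.0500i → escape time 8
(row=0, col=2): c = -0.2767 + 0.0500i → escape time 8
(row=0, col=3): c = 0.3600 + 0.0500i → escape time 8
(row=1, col=0): c = -1.5500 + -0.3375i → escape time 4
(row=1, col=1): c = -0.9133 + -0.3375i → escape time 8
(row=1, col=2): c = -0.2767 + -0.3375i → escape time 8
(row=1, col=3): c = 0.3600 + -0.3375i → escape time 8
(row=2, col=0): c = -1.5500 + -0.7250i → escape time 3
(row=2, col=1): c = -0.9133 + -0.7250i → escape time 4
(row=2, col=2): c = -0.2767 + -0.7250i → escape time 8
(row=2, col=3): c = 0.3600 + -0.7250i → escape time 5
(row=3, col=0): c = -1.5500 + -1.1125i → escape time 2
(row=3, col=1): c = -0.9133 + -1.1125i → escape time 3
(row=3, col=2): c = -0.2767 + -1.1125i → escape time 4
(row=3, col=3): c = 0.3600 + -1.1125i → escape time 2
(row=4, col=0): c = -1.5500 + -1.5000i → escape time 1
(row=4, col=1): c = -0.9133 + -1.5000i → escape time 2
(row=4, col=2): c = -0.2767 + -1.5000i → escape time 2
(row=4, col=3): c = 0.3600 + -1.5000i → escape time 2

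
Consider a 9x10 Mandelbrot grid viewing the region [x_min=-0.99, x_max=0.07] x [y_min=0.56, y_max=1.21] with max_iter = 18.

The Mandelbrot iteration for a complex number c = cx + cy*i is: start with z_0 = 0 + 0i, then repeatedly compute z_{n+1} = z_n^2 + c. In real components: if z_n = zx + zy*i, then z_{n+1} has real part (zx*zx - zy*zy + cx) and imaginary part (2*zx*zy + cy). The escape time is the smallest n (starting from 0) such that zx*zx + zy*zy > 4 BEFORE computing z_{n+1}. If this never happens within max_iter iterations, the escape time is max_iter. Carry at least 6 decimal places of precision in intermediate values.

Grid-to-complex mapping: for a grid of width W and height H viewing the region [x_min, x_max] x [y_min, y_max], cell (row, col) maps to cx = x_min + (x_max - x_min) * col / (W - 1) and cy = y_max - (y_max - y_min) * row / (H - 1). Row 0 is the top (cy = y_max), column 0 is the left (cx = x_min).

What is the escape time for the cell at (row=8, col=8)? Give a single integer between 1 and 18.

Answer: 18

Derivation:
z_0 = 0 + 0i, c = 0.0700 + 0.6322i
Iter 1: z = 0.0700 + 0.6322i, |z|^2 = 0.4046
Iter 2: z = -0.3248 + 0.7207i, |z|^2 = 0.6250
Iter 3: z = -0.3440 + 0.1640i, |z|^2 = 0.1452
Iter 4: z = 0.1614 + 0.5194i, |z|^2 = 0.2958
Iter 5: z = -0.1737 + 0.7999i, |z|^2 = 0.6700
Iter 6: z = -0.5396 + 0.3543i, |z|^2 = 0.4168
Iter 7: z = 0.2357 + 0.2498i, |z|^2 = 0.1179
Iter 8: z = 0.0631 + 0.7500i, |z|^2 = 0.5664
Iter 9: z = -0.4885 + 0.7269i, |z|^2 = 0.7670
Iter 10: z = -0.2198 + -0.0779i, |z|^2 = 0.0544
Iter 11: z = 0.1122 + 0.6665i, |z|^2 = 0.4568
Iter 12: z = -0.3616 + 0.7818i, |z|^2 = 0.7420
Iter 13: z = -0.4105 + 0.0668i, |z|^2 = 0.1730
Iter 14: z = 0.2341 + 0.5774i, |z|^2 = 0.3881
Iter 15: z = -0.2086 + 0.9025i, |z|^2 = 0.8580
Iter 16: z = -0.7010 + 0.2558i, |z|^2 = 0.5569
Iter 17: z = 0.4960 + 0.2736i, |z|^2 = 0.3209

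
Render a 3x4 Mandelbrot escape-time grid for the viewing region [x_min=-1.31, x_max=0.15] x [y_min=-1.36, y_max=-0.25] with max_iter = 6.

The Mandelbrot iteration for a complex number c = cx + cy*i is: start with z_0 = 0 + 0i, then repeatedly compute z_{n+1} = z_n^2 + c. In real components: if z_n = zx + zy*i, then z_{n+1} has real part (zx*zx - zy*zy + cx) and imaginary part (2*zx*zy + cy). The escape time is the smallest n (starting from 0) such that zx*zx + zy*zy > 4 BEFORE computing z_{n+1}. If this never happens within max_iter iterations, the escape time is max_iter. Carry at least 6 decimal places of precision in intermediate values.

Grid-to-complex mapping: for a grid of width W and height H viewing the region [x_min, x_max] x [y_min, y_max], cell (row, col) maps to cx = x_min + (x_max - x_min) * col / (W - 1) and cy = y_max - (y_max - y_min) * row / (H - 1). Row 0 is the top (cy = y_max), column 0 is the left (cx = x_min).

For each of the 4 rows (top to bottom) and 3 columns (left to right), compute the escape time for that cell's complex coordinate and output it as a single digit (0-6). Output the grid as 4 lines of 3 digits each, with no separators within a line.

(row=0, col=0): c = -1.3100 + -0.2500i → escape time 6
(row=0, col=1): c = -0.5800 + -0.2500i → escape time 6
(row=0, col=2): c = 0.1500 + -0.2500i → escape time 6
(row=1, col=0): c = -1.3100 + -0.6200i → escape time 3
(row=1, col=1): c = -0.5800 + -0.6200i → escape time 6
(row=1, col=2): c = 0.1500 + -0.6200i → escape time 6
(row=2, col=0): c = -1.3100 + -0.9900i → escape time 3
(row=2, col=1): c = -0.5800 + -0.9900i → escape time 4
(row=2, col=2): c = 0.1500 + -0.9900i → escape time 4
(row=3, col=0): c = -1.3100 + -1.3600i → escape time 2
(row=3, col=1): c = -0.5800 + -1.3600i → escape time 2
(row=3, col=2): c = 0.1500 + -1.3600i → escape time 2

Answer: 666
366
344
222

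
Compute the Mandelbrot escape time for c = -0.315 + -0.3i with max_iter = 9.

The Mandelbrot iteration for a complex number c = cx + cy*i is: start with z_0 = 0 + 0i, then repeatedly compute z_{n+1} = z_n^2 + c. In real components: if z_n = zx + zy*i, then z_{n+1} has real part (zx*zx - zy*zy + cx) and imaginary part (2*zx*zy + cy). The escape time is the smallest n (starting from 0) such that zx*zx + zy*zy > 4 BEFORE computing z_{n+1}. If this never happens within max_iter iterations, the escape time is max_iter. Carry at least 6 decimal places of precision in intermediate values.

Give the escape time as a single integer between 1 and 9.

Answer: 9

Derivation:
z_0 = 0 + 0i, c = -0.3150 + -0.3000i
Iter 1: z = -0.3150 + -0.3000i, |z|^2 = 0.1892
Iter 2: z = -0.3058 + -0.1110i, |z|^2 = 0.1058
Iter 3: z = -0.2338 + -0.2321i, |z|^2 = 0.1086
Iter 4: z = -0.3142 + -0.1915i, |z|^2 = 0.1354
Iter 5: z = -0.2529 + -0.1797i, |z|^2 = 0.0963
Iter 6: z = -0.2833 + -0.2091i, |z|^2 = 0.1240
Iter 7: z = -0.2785 + -0.1815i, |z|^2 = 0.1105
Iter 8: z = -0.2704 + -0.1989i, |z|^2 = 0.1127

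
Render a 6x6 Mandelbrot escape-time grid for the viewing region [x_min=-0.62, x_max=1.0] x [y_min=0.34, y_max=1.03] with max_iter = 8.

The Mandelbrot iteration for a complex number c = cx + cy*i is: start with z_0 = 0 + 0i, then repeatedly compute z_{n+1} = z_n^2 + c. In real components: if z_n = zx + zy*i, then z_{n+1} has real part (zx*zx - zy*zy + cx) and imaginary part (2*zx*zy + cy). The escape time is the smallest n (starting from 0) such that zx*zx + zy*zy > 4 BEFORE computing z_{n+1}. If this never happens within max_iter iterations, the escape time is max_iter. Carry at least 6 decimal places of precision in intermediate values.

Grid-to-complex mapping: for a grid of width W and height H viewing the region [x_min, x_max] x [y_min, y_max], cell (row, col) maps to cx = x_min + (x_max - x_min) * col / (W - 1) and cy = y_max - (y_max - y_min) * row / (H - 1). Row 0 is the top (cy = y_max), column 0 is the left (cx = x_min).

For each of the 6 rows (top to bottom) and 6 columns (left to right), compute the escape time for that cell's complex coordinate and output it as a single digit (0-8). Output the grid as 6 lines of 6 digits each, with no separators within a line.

(row=0, col=0): c = -0.6200 + 1.0300i → escape time 4
(row=0, col=1): c = -0.2960 + 1.0300i → escape time 5
(row=0, col=2): c = 0.0280 + 1.0300i → escape time 5
(row=0, col=3): c = 0.3520 + 1.0300i → escape time 3
(row=0, col=4): c = 0.6760 + 1.0300i → escape time 2
(row=0, col=5): c = 1.0000 + 1.0300i → escape time 2
(row=1, col=0): c = -0.6200 + 0.8920i → escape time 4
(row=1, col=1): c = -0.2960 + 0.8920i → escape time 6
(row=1, col=2): c = 0.0280 + 0.8920i → escape time 7
(row=1, col=3): c = 0.3520 + 0.8920i → escape time 4
(row=1, col=4): c = 0.6760 + 0.8920i → escape time 2
(row=1, col=5): c = 1.0000 + 0.8920i → escape time 2
(row=2, col=0): c = -0.6200 + 0.7540i → escape time 5
(row=2, col=1): c = -0.2960 + 0.7540i → escape time 8
(row=2, col=2): c = 0.0280 + 0.7540i → escape time 8
(row=2, col=3): c = 0.3520 + 0.7540i → escape time 5
(row=2, col=4): c = 0.6760 + 0.7540i → escape time 3
(row=2, col=5): c = 1.0000 + 0.7540i → escape time 2
(row=3, col=0): c = -0.6200 + 0.6160i → escape time 8
(row=3, col=1): c = -0.2960 + 0.6160i → escape time 8
(row=3, col=2): c = 0.0280 + 0.6160i → escape time 8
(row=3, col=3): c = 0.3520 + 0.6160i → escape time 8
(row=3, col=4): c = 0.6760 + 0.6160i → escape time 3
(row=3, col=5): c = 1.0000 + 0.6160i → escape time 2
(row=4, col=0): c = -0.6200 + 0.4780i → escape time 8
(row=4, col=1): c = -0.2960 + 0.4780i → escape time 8
(row=4, col=2): c = 0.0280 + 0.4780i → escape time 8
(row=4, col=3): c = 0.3520 + 0.4780i → escape time 8
(row=4, col=4): c = 0.6760 + 0.4780i → escape time 3
(row=4, col=5): c = 1.0000 + 0.4780i → escape time 2
(row=5, col=0): c = -0.6200 + 0.3400i → escape time 8
(row=5, col=1): c = -0.2960 + 0.3400i → escape time 8
(row=5, col=2): c = 0.0280 + 0.3400i → escape time 8
(row=5, col=3): c = 0.3520 + 0.3400i → escape time 8
(row=5, col=4): c = 0.6760 + 0.3400i → escape time 3
(row=5, col=5): c = 1.0000 + 0.3400i → escape time 2

Answer: 455322
467422
588532
888832
888832
888832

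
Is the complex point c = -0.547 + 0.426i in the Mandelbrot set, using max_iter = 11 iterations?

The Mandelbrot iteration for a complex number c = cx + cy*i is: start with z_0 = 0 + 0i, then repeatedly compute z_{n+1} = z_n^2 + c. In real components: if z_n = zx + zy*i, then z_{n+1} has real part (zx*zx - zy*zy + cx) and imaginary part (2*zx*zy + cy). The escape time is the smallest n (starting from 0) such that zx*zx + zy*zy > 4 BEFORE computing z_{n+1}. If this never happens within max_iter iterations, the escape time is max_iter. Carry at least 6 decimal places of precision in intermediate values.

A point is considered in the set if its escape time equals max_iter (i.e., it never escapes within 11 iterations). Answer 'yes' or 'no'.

z_0 = 0 + 0i, c = -0.5470 + 0.4260i
Iter 1: z = -0.5470 + 0.4260i, |z|^2 = 0.4807
Iter 2: z = -0.4293 + -0.0400i, |z|^2 = 0.1859
Iter 3: z = -0.3643 + 0.4604i, |z|^2 = 0.3447
Iter 4: z = -0.6262 + 0.0905i, |z|^2 = 0.4003
Iter 5: z = -0.1631 + 0.3126i, |z|^2 = 0.1243
Iter 6: z = -0.6181 + 0.3241i, |z|^2 = 0.4871
Iter 7: z = -0.2699 + 0.0254i, |z|^2 = 0.0735
Iter 8: z = -0.4748 + 0.4123i, |z|^2 = 0.3954
Iter 9: z = -0.4916 + 0.0345i, |z|^2 = 0.2428
Iter 10: z = -0.3066 + 0.3921i, |z|^2 = 0.2477
Did not escape in 11 iterations → in set

Answer: yes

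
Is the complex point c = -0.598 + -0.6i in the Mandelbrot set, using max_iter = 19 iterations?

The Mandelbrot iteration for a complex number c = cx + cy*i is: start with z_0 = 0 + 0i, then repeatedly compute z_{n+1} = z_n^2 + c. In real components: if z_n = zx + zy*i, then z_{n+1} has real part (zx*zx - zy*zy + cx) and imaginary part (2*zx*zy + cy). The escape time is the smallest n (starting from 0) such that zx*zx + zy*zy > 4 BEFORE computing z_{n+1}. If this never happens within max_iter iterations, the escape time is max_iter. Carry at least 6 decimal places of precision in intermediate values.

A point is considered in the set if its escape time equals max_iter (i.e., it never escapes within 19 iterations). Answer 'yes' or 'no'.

Answer: no

Derivation:
z_0 = 0 + 0i, c = -0.5980 + -0.6000i
Iter 1: z = -0.5980 + -0.6000i, |z|^2 = 0.7176
Iter 2: z = -0.6004 + 0.1176i, |z|^2 = 0.3743
Iter 3: z = -0.2514 + -0.7412i, |z|^2 = 0.6126
Iter 4: z = -1.0842 + -0.2274i, |z|^2 = 1.2272
Iter 5: z = 0.5258 + -0.1069i, |z|^2 = 0.2879
Iter 6: z = -0.3329 + -0.7125i, |z|^2 = 0.6184
Iter 7: z = -0.9947 + -0.1256i, |z|^2 = 1.0053
Iter 8: z = 0.3757 + -0.3501i, |z|^2 = 0.2638
Iter 9: z = -0.5794 + -0.8631i, |z|^2 = 1.0807
Iter 10: z = -1.0072 + 0.4002i, |z|^2 = 1.1747
Iter 11: z = 0.2563 + -1.4063i, |z|^2 = 2.0433
Iter 12: z = -2.5098 + -1.3209i, |z|^2 = 8.0442
Escaped at iteration 12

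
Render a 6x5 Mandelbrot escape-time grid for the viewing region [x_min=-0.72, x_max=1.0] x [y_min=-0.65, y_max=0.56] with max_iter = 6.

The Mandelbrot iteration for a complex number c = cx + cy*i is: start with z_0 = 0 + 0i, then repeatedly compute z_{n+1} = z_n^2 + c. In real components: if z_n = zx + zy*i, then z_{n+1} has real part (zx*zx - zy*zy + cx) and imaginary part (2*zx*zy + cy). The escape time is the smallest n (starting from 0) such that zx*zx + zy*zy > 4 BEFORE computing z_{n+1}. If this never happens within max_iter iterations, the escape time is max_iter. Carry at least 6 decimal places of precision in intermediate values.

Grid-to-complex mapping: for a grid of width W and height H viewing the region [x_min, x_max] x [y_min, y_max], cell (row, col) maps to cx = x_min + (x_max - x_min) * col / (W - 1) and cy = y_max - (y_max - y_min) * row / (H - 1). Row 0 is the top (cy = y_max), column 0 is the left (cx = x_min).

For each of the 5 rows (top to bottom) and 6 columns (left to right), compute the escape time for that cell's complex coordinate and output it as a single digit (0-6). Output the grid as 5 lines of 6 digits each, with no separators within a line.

Answer: 666632
666642
666642
666632
566632

Derivation:
(row=0, col=0): c = -0.7200 + 0.5600i → escape time 6
(row=0, col=1): c = -0.3760 + 0.5600i → escape time 6
(row=0, col=2): c = -0.0320 + 0.5600i → escape time 6
(row=0, col=3): c = 0.3120 + 0.5600i → escape time 6
(row=0, col=4): c = 0.6560 + 0.5600i → escape time 3
(row=0, col=5): c = 1.0000 + 0.5600i → escape time 2
(row=1, col=0): c = -0.7200 + 0.2575i → escape time 6
(row=1, col=1): c = -0.3760 + 0.2575i → escape time 6
(row=1, col=2): c = -0.0320 + 0.2575i → escape time 6
(row=1, col=3): c = 0.3120 + 0.2575i → escape time 6
(row=1, col=4): c = 0.6560 + 0.2575i → escape time 4
(row=1, col=5): c = 1.0000 + 0.2575i → escape time 2
(row=2, col=0): c = -0.7200 + -0.0450i → escape time 6
(row=2, col=1): c = -0.3760 + -0.0450i → escape time 6
(row=2, col=2): c = -0.0320 + -0.0450i → escape time 6
(row=2, col=3): c = 0.3120 + -0.0450i → escape time 6
(row=2, col=4): c = 0.6560 + -0.0450i → escape time 4
(row=2, col=5): c = 1.0000 + -0.0450i → escape time 2
(row=3, col=0): c = -0.7200 + -0.3475i → escape time 6
(row=3, col=1): c = -0.3760 + -0.3475i → escape time 6
(row=3, col=2): c = -0.0320 + -0.3475i → escape time 6
(row=3, col=3): c = 0.3120 + -0.3475i → escape time 6
(row=3, col=4): c = 0.6560 + -0.3475i → escape time 3
(row=3, col=5): c = 1.0000 + -0.3475i → escape time 2
(row=4, col=0): c = -0.7200 + -0.6500i → escape time 5
(row=4, col=1): c = -0.3760 + -0.6500i → escape time 6
(row=4, col=2): c = -0.0320 + -0.6500i → escape time 6
(row=4, col=3): c = 0.3120 + -0.6500i → escape time 6
(row=4, col=4): c = 0.6560 + -0.6500i → escape time 3
(row=4, col=5): c = 1.0000 + -0.6500i → escape time 2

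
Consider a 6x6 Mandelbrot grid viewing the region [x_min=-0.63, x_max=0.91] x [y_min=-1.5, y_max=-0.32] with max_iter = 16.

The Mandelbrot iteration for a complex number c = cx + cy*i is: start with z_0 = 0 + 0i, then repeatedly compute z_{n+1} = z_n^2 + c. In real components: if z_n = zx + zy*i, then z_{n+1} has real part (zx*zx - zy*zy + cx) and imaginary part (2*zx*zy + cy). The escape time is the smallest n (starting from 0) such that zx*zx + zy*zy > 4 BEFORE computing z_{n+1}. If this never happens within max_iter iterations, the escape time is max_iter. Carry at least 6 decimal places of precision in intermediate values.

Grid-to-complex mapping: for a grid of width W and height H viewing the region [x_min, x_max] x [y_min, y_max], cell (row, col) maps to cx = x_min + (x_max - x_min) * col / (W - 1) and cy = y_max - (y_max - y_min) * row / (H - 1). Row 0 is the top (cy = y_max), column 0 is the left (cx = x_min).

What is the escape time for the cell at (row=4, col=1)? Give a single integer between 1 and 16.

z_0 = 0 + 0i, c = -0.3220 + -1.2640i
Iter 1: z = -0.3220 + -1.2640i, |z|^2 = 1.7014
Iter 2: z = -1.8160 + -0.4500i, |z|^2 = 3.5004
Iter 3: z = 2.7734 + 0.3704i, |z|^2 = 7.8290
Escaped at iteration 3

Answer: 3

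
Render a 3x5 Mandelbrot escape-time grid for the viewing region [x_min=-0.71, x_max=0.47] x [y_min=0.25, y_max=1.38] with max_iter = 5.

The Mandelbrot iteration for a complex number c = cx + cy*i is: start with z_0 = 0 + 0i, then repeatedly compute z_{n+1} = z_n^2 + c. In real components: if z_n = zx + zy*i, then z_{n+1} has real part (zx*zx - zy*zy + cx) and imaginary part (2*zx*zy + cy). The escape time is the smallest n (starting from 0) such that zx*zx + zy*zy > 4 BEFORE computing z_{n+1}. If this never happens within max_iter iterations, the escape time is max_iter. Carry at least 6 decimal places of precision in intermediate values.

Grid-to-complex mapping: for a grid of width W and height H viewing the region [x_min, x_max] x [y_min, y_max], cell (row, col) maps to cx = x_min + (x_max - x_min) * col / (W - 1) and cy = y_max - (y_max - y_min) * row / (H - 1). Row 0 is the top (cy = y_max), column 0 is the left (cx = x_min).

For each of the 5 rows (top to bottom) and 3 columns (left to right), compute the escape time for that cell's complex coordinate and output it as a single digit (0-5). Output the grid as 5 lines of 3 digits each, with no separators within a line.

(row=0, col=0): c = -0.7100 + 1.3800i → escape time 2
(row=0, col=1): c = -0.1200 + 1.3800i → escape time 2
(row=0, col=2): c = 0.4700 + 1.3800i → escape time 2
(row=1, col=0): c = -0.7100 + 1.0975i → escape time 3
(row=1, col=1): c = -0.1200 + 1.0975i → escape time 5
(row=1, col=2): c = 0.4700 + 1.0975i → escape time 2
(row=2, col=0): c = -0.7100 + 0.8150i → escape time 4
(row=2, col=1): c = -0.1200 + 0.8150i → escape time 5
(row=2, col=2): c = 0.4700 + 0.8150i → escape time 3
(row=3, col=0): c = -0.7100 + 0.5325i → escape time 5
(row=3, col=1): c = -0.1200 + 0.5325i → escape time 5
(row=3, col=2): c = 0.4700 + 0.5325i → escape time 5
(row=4, col=0): c = -0.7100 + 0.2500i → escape time 5
(row=4, col=1): c = -0.1200 + 0.2500i → escape time 5
(row=4, col=2): c = 0.4700 + 0.2500i → escape time 5

Answer: 222
352
453
555
555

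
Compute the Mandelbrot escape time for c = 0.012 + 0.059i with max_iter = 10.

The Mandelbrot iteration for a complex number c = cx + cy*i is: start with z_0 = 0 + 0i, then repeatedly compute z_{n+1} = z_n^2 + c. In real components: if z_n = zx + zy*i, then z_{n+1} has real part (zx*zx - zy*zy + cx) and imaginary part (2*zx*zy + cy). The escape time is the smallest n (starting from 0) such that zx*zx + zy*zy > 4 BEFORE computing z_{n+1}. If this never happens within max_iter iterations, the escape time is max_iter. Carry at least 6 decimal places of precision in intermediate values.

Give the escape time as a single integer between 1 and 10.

Answer: 10

Derivation:
z_0 = 0 + 0i, c = 0.0120 + 0.0590i
Iter 1: z = 0.0120 + 0.0590i, |z|^2 = 0.0036
Iter 2: z = 0.0087 + 0.0604i, |z|^2 = 0.0037
Iter 3: z = 0.0084 + 0.0600i, |z|^2 = 0.0037
Iter 4: z = 0.0085 + 0.0600i, |z|^2 = 0.0037
Iter 5: z = 0.0085 + 0.0600i, |z|^2 = 0.0037
Iter 6: z = 0.0085 + 0.0600i, |z|^2 = 0.0037
Iter 7: z = 0.0085 + 0.0600i, |z|^2 = 0.0037
Iter 8: z = 0.0085 + 0.0600i, |z|^2 = 0.0037
Iter 9: z = 0.0085 + 0.0600i, |z|^2 = 0.0037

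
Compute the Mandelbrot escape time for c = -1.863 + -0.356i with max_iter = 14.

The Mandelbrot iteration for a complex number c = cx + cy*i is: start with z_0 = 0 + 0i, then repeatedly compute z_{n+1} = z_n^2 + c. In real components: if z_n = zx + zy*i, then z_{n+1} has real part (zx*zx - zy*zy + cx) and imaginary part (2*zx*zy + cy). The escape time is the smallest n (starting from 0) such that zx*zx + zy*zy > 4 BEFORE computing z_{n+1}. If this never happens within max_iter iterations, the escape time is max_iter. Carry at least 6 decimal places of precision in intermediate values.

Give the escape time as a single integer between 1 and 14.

z_0 = 0 + 0i, c = -1.8630 + -0.3560i
Iter 1: z = -1.8630 + -0.3560i, |z|^2 = 3.5975
Iter 2: z = 1.4810 + 0.9705i, |z|^2 = 3.1352
Iter 3: z = -0.6113 + 2.5186i, |z|^2 = 6.7168
Escaped at iteration 3

Answer: 3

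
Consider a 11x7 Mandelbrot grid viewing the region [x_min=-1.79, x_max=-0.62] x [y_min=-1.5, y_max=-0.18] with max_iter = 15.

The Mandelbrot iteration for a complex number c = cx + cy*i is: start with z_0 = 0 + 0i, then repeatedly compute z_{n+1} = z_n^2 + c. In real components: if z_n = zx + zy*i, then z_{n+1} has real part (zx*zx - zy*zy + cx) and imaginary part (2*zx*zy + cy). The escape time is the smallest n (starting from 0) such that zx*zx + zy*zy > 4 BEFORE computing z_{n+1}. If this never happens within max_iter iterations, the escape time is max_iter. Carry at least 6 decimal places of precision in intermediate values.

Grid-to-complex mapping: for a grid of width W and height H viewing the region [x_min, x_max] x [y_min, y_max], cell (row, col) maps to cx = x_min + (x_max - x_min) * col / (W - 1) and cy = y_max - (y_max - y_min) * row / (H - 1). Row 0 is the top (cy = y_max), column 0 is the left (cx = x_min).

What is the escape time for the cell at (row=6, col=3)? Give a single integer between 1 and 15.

Answer: 1

Derivation:
z_0 = 0 + 0i, c = -1.4390 + -1.5000i
Iter 1: z = -1.4390 + -1.5000i, |z|^2 = 4.3207
Escaped at iteration 1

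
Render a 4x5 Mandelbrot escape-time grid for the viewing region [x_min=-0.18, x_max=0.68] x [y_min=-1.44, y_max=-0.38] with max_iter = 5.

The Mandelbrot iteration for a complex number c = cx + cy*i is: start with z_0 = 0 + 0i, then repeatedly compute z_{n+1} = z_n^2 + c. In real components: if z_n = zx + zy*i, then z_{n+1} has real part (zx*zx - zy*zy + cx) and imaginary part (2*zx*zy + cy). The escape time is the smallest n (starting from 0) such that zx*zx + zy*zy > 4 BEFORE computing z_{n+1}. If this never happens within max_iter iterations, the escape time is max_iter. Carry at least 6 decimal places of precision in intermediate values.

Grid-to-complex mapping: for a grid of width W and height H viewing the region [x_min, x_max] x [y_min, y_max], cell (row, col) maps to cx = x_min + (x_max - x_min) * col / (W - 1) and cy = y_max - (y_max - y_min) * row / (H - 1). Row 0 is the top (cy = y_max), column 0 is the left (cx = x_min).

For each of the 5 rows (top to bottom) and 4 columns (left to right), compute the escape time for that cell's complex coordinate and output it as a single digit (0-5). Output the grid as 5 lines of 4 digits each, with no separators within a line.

Answer: 5553
5553
5532
4322
2222

Derivation:
(row=0, col=0): c = -0.1800 + -0.3800i → escape time 5
(row=0, col=1): c = 0.1067 + -0.3800i → escape time 5
(row=0, col=2): c = 0.3933 + -0.3800i → escape time 5
(row=0, col=3): c = 0.6800 + -0.3800i → escape time 3
(row=1, col=0): c = -0.1800 + -0.6450i → escape time 5
(row=1, col=1): c = 0.1067 + -0.6450i → escape time 5
(row=1, col=2): c = 0.3933 + -0.6450i → escape time 5
(row=1, col=3): c = 0.6800 + -0.6450i → escape time 3
(row=2, col=0): c = -0.1800 + -0.9100i → escape time 5
(row=2, col=1): c = 0.1067 + -0.9100i → escape time 5
(row=2, col=2): c = 0.3933 + -0.9100i → escape time 3
(row=2, col=3): c = 0.6800 + -0.9100i → escape time 2
(row=3, col=0): c = -0.1800 + -1.1750i → escape time 4
(row=3, col=1): c = 0.1067 + -1.1750i → escape time 3
(row=3, col=2): c = 0.3933 + -1.1750i → escape time 2
(row=3, col=3): c = 0.6800 + -1.1750i → escape time 2
(row=4, col=0): c = -0.1800 + -1.4400i → escape time 2
(row=4, col=1): c = 0.1067 + -1.4400i → escape time 2
(row=4, col=2): c = 0.3933 + -1.4400i → escape time 2
(row=4, col=3): c = 0.6800 + -1.4400i → escape time 2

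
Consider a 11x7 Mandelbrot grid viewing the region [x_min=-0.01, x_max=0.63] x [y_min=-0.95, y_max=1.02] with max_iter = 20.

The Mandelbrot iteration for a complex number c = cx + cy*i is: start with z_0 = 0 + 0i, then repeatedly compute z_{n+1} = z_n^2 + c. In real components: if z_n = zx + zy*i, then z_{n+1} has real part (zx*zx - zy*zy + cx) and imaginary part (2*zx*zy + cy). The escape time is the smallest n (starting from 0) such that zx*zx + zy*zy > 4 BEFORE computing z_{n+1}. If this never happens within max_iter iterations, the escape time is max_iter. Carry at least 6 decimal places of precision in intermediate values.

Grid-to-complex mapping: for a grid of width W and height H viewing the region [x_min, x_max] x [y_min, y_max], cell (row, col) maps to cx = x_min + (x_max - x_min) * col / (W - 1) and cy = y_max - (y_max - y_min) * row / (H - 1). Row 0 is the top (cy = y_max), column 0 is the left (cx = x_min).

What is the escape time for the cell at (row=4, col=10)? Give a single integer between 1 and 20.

Answer: 4

Derivation:
z_0 = 0 + 0i, c = 0.6300 + -0.2933i
Iter 1: z = 0.6300 + -0.2933i, |z|^2 = 0.4829
Iter 2: z = 0.9409 + -0.6629i, |z|^2 = 1.3247
Iter 3: z = 1.0757 + -1.5408i, |z|^2 = 3.5312
Iter 4: z = -0.5868 + -3.6083i, |z|^2 = 13.3639
Escaped at iteration 4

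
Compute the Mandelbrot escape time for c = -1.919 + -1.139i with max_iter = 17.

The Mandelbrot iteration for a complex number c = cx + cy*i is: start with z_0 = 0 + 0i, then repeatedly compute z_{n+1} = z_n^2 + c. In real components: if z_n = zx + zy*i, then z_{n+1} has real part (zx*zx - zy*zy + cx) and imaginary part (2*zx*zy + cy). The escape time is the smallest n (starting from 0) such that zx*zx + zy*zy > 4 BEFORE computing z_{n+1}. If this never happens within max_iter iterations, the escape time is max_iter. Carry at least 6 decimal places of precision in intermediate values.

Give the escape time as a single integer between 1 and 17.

z_0 = 0 + 0i, c = -1.9190 + -1.1390i
Iter 1: z = -1.9190 + -1.1390i, |z|^2 = 4.9799
Escaped at iteration 1

Answer: 1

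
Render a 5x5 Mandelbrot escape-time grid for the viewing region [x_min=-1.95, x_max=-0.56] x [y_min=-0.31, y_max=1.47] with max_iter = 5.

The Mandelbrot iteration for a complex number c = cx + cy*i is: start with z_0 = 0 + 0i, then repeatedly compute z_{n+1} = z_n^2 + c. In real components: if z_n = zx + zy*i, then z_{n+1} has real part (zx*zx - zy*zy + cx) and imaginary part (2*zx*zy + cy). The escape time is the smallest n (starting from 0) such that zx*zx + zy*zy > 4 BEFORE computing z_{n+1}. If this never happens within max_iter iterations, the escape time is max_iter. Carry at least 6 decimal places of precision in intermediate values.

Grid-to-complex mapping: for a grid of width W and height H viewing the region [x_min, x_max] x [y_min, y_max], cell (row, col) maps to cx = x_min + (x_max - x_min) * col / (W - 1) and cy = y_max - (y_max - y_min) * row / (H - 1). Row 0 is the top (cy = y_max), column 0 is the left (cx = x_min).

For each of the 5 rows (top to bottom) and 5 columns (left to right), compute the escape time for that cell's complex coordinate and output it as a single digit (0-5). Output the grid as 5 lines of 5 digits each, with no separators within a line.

Answer: 11222
12334
13355
45555
34555

Derivation:
(row=0, col=0): c = -1.9500 + 1.4700i → escape time 1
(row=0, col=1): c = -1.6025 + 1.4700i → escape time 1
(row=0, col=2): c = -1.2550 + 1.4700i → escape time 2
(row=0, col=3): c = -0.9075 + 1.4700i → escape time 2
(row=0, col=4): c = -0.5600 + 1.4700i → escape time 2
(row=1, col=0): c = -1.9500 + 1.0250i → escape time 1
(row=1, col=1): c = -1.6025 + 1.0250i → escape time 2
(row=1, col=2): c = -1.2550 + 1.0250i → escape time 3
(row=1, col=3): c = -0.9075 + 1.0250i → escape time 3
(row=1, col=4): c = -0.5600 + 1.0250i → escape time 4
(row=2, col=0): c = -1.9500 + 0.5800i → escape time 1
(row=2, col=1): c = -1.6025 + 0.5800i → escape time 3
(row=2, col=2): c = -1.2550 + 0.5800i → escape time 3
(row=2, col=3): c = -0.9075 + 0.5800i → escape time 5
(row=2, col=4): c = -0.5600 + 0.5800i → escape time 5
(row=3, col=0): c = -1.9500 + 0.1350i → escape time 4
(row=3, col=1): c = -1.6025 + 0.1350i → escape time 5
(row=3, col=2): c = -1.2550 + 0.1350i → escape time 5
(row=3, col=3): c = -0.9075 + 0.1350i → escape time 5
(row=3, col=4): c = -0.5600 + 0.1350i → escape time 5
(row=4, col=0): c = -1.9500 + -0.3100i → escape time 3
(row=4, col=1): c = -1.6025 + -0.3100i → escape time 4
(row=4, col=2): c = -1.2550 + -0.3100i → escape time 5
(row=4, col=3): c = -0.9075 + -0.3100i → escape time 5
(row=4, col=4): c = -0.5600 + -0.3100i → escape time 5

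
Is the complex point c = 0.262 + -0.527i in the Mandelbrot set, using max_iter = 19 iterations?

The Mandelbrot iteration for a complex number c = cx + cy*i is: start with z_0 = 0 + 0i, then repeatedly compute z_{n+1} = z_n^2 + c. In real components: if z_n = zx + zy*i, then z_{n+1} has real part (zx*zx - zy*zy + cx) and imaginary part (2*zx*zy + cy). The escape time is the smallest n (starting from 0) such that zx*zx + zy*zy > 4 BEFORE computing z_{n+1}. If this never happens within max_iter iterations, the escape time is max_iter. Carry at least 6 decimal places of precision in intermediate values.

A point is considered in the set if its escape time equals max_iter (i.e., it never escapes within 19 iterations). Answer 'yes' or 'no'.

Answer: yes

Derivation:
z_0 = 0 + 0i, c = 0.2620 + -0.5270i
Iter 1: z = 0.2620 + -0.5270i, |z|^2 = 0.3464
Iter 2: z = 0.0529 + -0.8031i, |z|^2 = 0.6478
Iter 3: z = -0.3802 + -0.6120i, |z|^2 = 0.5191
Iter 4: z = 0.0320 + -0.0616i, |z|^2 = 0.0048
Iter 5: z = 0.2592 + -0.5309i, |z|^2 = 0.3491
Iter 6: z = 0.0473 + -0.8023i, |z|^2 = 0.6459
Iter 7: z = -0.3794 + -0.6029i, |z|^2 = 0.5074
Iter 8: z = 0.0425 + -0.0695i, |z|^2 = 0.0066
Iter 9: z = 0.2590 + -0.5329i, |z|^2 = 0.3511
Iter 10: z = 0.0451 + -0.8030i, |z|^2 = 0.6469
Iter 11: z = -0.3808 + -0.5994i, |z|^2 = 0.5043
Iter 12: z = 0.0477 + -0.0705i, |z|^2 = 0.0072
Iter 13: z = 0.2593 + -0.5337i, |z|^2 = 0.3521
Iter 14: z = 0.0444 + -0.8038i, |z|^2 = 0.6481
Iter 15: z = -0.3821 + -0.5983i, |z|^2 = 0.5040
Iter 16: z = 0.0500 + -0.0697i, |z|^2 = 0.0074
Iter 17: z = 0.2596 + -0.5340i, |z|^2 = 0.3525
Iter 18: z = 0.0443 + -0.8043i, |z|^2 = 0.6488
Did not escape in 19 iterations → in set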